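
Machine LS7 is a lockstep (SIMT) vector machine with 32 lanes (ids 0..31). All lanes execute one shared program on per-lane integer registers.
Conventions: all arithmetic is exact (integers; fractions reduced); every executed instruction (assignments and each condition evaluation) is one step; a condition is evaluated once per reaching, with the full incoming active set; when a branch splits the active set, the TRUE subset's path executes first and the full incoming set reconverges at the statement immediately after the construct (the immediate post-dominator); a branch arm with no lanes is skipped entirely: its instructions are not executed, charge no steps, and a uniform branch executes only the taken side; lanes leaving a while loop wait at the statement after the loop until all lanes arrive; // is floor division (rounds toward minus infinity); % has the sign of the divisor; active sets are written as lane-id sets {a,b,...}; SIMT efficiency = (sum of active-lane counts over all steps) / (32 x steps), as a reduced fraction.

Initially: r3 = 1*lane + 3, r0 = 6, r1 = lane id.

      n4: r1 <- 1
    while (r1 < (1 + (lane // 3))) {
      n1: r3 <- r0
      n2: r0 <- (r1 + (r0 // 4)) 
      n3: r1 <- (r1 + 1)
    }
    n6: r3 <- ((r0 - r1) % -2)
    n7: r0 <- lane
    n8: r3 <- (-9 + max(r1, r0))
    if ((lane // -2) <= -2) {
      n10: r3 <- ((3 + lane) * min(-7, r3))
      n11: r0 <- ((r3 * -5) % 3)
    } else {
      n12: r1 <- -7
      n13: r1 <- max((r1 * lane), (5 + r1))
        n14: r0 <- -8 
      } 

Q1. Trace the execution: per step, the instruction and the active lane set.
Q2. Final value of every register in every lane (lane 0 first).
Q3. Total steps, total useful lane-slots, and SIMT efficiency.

step 0: r1 <- 1                      {0,1,2,3,4,5,6,7,8,9,10,11,12,13,14,15,16,17,18,19,20,21,22,23,24,25,26,27,28,29,30,31}
step 1: eval (r1 < (1 + (lane // 3))) {0,1,2,3,4,5,6,7,8,9,10,11,12,13,14,15,16,17,18,19,20,21,22,23,24,25,26,27,28,29,30,31}
step 2: r3 <- r0                     {3,4,5,6,7,8,9,10,11,12,13,14,15,16,17,18,19,20,21,22,23,24,25,26,27,28,29,30,31}
step 3: r0 <- (r1 + (r0 // 4))       {3,4,5,6,7,8,9,10,11,12,13,14,15,16,17,18,19,20,21,22,23,24,25,26,27,28,29,30,31}
step 4: r1 <- (r1 + 1)               {3,4,5,6,7,8,9,10,11,12,13,14,15,16,17,18,19,20,21,22,23,24,25,26,27,28,29,30,31}
step 5: eval (r1 < (1 + (lane // 3))) {3,4,5,6,7,8,9,10,11,12,13,14,15,16,17,18,19,20,21,22,23,24,25,26,27,28,29,30,31}
step 6: r3 <- r0                     {6,7,8,9,10,11,12,13,14,15,16,17,18,19,20,21,22,23,24,25,26,27,28,29,30,31}
step 7: r0 <- (r1 + (r0 // 4))       {6,7,8,9,10,11,12,13,14,15,16,17,18,19,20,21,22,23,24,25,26,27,28,29,30,31}
step 8: r1 <- (r1 + 1)               {6,7,8,9,10,11,12,13,14,15,16,17,18,19,20,21,22,23,24,25,26,27,28,29,30,31}
step 9: eval (r1 < (1 + (lane // 3))) {6,7,8,9,10,11,12,13,14,15,16,17,18,19,20,21,22,23,24,25,26,27,28,29,30,31}
step 10: r3 <- r0                     {9,10,11,12,13,14,15,16,17,18,19,20,21,22,23,24,25,26,27,28,29,30,31}
step 11: r0 <- (r1 + (r0 // 4))       {9,10,11,12,13,14,15,16,17,18,19,20,21,22,23,24,25,26,27,28,29,30,31}
step 12: r1 <- (r1 + 1)               {9,10,11,12,13,14,15,16,17,18,19,20,21,22,23,24,25,26,27,28,29,30,31}
step 13: eval (r1 < (1 + (lane // 3))) {9,10,11,12,13,14,15,16,17,18,19,20,21,22,23,24,25,26,27,28,29,30,31}
step 14: r3 <- r0                     {12,13,14,15,16,17,18,19,20,21,22,23,24,25,26,27,28,29,30,31}
step 15: r0 <- (r1 + (r0 // 4))       {12,13,14,15,16,17,18,19,20,21,22,23,24,25,26,27,28,29,30,31}
step 16: r1 <- (r1 + 1)               {12,13,14,15,16,17,18,19,20,21,22,23,24,25,26,27,28,29,30,31}
step 17: eval (r1 < (1 + (lane // 3))) {12,13,14,15,16,17,18,19,20,21,22,23,24,25,26,27,28,29,30,31}
step 18: r3 <- r0                     {15,16,17,18,19,20,21,22,23,24,25,26,27,28,29,30,31}
step 19: r0 <- (r1 + (r0 // 4))       {15,16,17,18,19,20,21,22,23,24,25,26,27,28,29,30,31}
step 20: r1 <- (r1 + 1)               {15,16,17,18,19,20,21,22,23,24,25,26,27,28,29,30,31}
step 21: eval (r1 < (1 + (lane // 3))) {15,16,17,18,19,20,21,22,23,24,25,26,27,28,29,30,31}
step 22: r3 <- r0                     {18,19,20,21,22,23,24,25,26,27,28,29,30,31}
step 23: r0 <- (r1 + (r0 // 4))       {18,19,20,21,22,23,24,25,26,27,28,29,30,31}
step 24: r1 <- (r1 + 1)               {18,19,20,21,22,23,24,25,26,27,28,29,30,31}
step 25: eval (r1 < (1 + (lane // 3))) {18,19,20,21,22,23,24,25,26,27,28,29,30,31}
step 26: r3 <- r0                     {21,22,23,24,25,26,27,28,29,30,31}
step 27: r0 <- (r1 + (r0 // 4))       {21,22,23,24,25,26,27,28,29,30,31}
step 28: r1 <- (r1 + 1)               {21,22,23,24,25,26,27,28,29,30,31}
step 29: eval (r1 < (1 + (lane // 3))) {21,22,23,24,25,26,27,28,29,30,31}
step 30: r3 <- r0                     {24,25,26,27,28,29,30,31}
step 31: r0 <- (r1 + (r0 // 4))       {24,25,26,27,28,29,30,31}
step 32: r1 <- (r1 + 1)               {24,25,26,27,28,29,30,31}
step 33: eval (r1 < (1 + (lane // 3))) {24,25,26,27,28,29,30,31}
step 34: r3 <- r0                     {27,28,29,30,31}
step 35: r0 <- (r1 + (r0 // 4))       {27,28,29,30,31}
step 36: r1 <- (r1 + 1)               {27,28,29,30,31}
step 37: eval (r1 < (1 + (lane // 3))) {27,28,29,30,31}
step 38: r3 <- r0                     {30,31}
step 39: r0 <- (r1 + (r0 // 4))       {30,31}
step 40: r1 <- (r1 + 1)               {30,31}
step 41: eval (r1 < (1 + (lane // 3))) {30,31}
step 42: r3 <- ((r0 - r1) % -2)       {0,1,2,3,4,5,6,7,8,9,10,11,12,13,14,15,16,17,18,19,20,21,22,23,24,25,26,27,28,29,30,31}
step 43: r0 <- lane                   {0,1,2,3,4,5,6,7,8,9,10,11,12,13,14,15,16,17,18,19,20,21,22,23,24,25,26,27,28,29,30,31}
step 44: r3 <- (-9 + max(r1, r0))     {0,1,2,3,4,5,6,7,8,9,10,11,12,13,14,15,16,17,18,19,20,21,22,23,24,25,26,27,28,29,30,31}
step 45: eval ((lane // -2) <= -2)    {0,1,2,3,4,5,6,7,8,9,10,11,12,13,14,15,16,17,18,19,20,21,22,23,24,25,26,27,28,29,30,31}
step 46: r3 <- ((3 + lane) * min(-7, r3)) {3,4,5,6,7,8,9,10,11,12,13,14,15,16,17,18,19,20,21,22,23,24,25,26,27,28,29,30,31}
step 47: r0 <- ((r3 * -5) % 3)        {3,4,5,6,7,8,9,10,11,12,13,14,15,16,17,18,19,20,21,22,23,24,25,26,27,28,29,30,31}
step 48: r1 <- -7                     {0,1,2}
step 49: r1 <- max((r1 * lane), (5 + r1)) {0,1,2}
step 50: r0 <- -8                     {0,1,2}

Answer: 51 steps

r3: -8,-8,-7,-42,-49,-56,-63,-70,-77,-84,-91,-98,-105,-112,-119,-126,-133,-140,-147,-154,-161,-168,-175,-182,-189,-196,-203,-210,-217,-224,-231,-238
r0: -8,-8,-8,0,2,1,0,2,1,0,2,1,0,2,1,0,2,1,0,2,1,0,2,1,0,2,1,0,2,1,0,2
r1: 0,-2,-2,2,2,2,3,3,3,4,4,4,5,5,5,6,6,6,7,7,7,8,8,8,9,9,9,10,10,10,11,11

steps = 51; useful = 879; efficiency = 879/1632 = 293/544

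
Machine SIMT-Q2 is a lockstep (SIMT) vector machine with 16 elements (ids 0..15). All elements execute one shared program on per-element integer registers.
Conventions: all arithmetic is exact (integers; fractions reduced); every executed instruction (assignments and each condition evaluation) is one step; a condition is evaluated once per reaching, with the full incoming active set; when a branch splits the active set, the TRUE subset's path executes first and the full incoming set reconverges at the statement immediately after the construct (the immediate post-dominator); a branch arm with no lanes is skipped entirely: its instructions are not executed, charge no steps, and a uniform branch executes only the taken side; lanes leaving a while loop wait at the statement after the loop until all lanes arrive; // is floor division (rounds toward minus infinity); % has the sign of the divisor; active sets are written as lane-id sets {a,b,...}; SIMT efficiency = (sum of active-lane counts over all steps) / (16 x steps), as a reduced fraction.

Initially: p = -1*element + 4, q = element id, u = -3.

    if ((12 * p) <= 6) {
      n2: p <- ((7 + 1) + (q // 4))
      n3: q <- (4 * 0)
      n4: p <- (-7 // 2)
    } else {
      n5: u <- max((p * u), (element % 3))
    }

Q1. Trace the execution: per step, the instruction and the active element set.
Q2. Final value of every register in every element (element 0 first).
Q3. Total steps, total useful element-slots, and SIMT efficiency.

step 0: eval ((12 * p) <= 6)         {0,1,2,3,4,5,6,7,8,9,10,11,12,13,14,15}
step 1: p <- ((7 + 1) + (q // 4))    {4,5,6,7,8,9,10,11,12,13,14,15}
step 2: q <- (4 * 0)                 {4,5,6,7,8,9,10,11,12,13,14,15}
step 3: p <- (-7 // 2)               {4,5,6,7,8,9,10,11,12,13,14,15}
step 4: u <- max((p * u), (element % 3)) {0,1,2,3}

Answer: 5 steps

p: 4,3,2,1,-4,-4,-4,-4,-4,-4,-4,-4,-4,-4,-4,-4
q: 0,1,2,3,0,0,0,0,0,0,0,0,0,0,0,0
u: 0,1,2,0,-3,-3,-3,-3,-3,-3,-3,-3,-3,-3,-3,-3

steps = 5; useful = 56; efficiency = 56/80 = 7/10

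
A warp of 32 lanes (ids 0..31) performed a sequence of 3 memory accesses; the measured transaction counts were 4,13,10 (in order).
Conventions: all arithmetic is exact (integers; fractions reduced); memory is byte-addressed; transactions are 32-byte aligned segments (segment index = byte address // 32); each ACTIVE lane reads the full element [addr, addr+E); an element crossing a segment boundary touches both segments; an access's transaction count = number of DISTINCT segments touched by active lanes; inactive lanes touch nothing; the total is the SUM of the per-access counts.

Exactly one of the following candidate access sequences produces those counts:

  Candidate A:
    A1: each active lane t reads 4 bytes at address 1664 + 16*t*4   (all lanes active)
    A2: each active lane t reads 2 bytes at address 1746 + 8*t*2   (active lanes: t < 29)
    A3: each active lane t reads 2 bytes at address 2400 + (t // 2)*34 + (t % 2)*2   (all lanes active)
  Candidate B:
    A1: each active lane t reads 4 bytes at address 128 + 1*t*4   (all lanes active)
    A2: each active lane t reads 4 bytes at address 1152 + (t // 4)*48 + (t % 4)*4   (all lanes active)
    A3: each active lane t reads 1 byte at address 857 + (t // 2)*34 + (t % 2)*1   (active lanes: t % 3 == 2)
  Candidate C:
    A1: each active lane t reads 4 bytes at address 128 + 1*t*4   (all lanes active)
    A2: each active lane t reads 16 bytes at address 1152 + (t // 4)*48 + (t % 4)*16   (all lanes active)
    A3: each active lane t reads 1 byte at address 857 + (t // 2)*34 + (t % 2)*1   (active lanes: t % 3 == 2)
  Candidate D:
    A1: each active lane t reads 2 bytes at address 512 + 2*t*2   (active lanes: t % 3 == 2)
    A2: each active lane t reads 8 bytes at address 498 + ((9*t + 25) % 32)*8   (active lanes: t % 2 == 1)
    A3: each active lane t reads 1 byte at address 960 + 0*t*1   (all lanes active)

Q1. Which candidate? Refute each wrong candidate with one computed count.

A: A1 gives 32 transactions, not 4
B: A2 gives 8 transactions, not 13
D: A2 gives 9 transactions, not 13
C: all counts match (4,13,10)

Answer: C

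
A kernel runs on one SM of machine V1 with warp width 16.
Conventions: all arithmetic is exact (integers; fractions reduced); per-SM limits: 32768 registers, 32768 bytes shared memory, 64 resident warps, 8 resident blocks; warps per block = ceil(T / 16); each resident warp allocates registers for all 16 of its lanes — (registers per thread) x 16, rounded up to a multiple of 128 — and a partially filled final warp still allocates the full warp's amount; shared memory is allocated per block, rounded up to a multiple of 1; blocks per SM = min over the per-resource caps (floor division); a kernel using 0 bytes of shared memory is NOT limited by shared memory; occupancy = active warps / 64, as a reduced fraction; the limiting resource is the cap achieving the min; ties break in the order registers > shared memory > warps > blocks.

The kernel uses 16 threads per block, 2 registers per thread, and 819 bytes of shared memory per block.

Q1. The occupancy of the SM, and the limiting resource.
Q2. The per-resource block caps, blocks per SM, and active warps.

Answer: occupancy 1/8, limited by blocks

registers: 256 blocks
shared memory: 40 blocks
warps: 64 blocks
blocks: 8 blocks

Answer: 8 blocks, 8 active warps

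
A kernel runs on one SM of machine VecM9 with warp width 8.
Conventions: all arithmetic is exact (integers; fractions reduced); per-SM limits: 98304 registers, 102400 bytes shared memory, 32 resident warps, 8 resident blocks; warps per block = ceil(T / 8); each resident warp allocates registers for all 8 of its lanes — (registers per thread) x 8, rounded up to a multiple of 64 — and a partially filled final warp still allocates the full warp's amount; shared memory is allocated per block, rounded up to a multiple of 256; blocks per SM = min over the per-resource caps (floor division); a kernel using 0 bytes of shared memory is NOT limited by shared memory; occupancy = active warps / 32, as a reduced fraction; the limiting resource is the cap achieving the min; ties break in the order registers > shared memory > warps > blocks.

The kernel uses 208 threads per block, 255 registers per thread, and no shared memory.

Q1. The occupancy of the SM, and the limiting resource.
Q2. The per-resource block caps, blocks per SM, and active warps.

Answer: occupancy 13/16, limited by registers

registers: 1 block
shared memory: no limit (kernel uses none)
warps: 1 block
blocks: 8 blocks

Answer: 1 block, 26 active warps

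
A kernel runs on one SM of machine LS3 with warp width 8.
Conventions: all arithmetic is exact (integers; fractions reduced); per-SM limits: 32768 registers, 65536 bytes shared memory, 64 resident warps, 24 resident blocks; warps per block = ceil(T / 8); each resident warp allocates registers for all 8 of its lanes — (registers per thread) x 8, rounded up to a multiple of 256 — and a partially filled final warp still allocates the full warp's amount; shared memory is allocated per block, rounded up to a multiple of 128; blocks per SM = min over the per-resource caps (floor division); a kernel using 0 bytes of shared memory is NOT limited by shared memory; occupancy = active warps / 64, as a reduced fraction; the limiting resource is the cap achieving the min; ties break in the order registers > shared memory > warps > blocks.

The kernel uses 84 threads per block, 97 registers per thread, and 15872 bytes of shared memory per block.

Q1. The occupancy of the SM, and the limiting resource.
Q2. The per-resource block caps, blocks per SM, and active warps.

Answer: occupancy 11/32, limited by registers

registers: 2 blocks
shared memory: 4 blocks
warps: 5 blocks
blocks: 24 blocks

Answer: 2 blocks, 22 active warps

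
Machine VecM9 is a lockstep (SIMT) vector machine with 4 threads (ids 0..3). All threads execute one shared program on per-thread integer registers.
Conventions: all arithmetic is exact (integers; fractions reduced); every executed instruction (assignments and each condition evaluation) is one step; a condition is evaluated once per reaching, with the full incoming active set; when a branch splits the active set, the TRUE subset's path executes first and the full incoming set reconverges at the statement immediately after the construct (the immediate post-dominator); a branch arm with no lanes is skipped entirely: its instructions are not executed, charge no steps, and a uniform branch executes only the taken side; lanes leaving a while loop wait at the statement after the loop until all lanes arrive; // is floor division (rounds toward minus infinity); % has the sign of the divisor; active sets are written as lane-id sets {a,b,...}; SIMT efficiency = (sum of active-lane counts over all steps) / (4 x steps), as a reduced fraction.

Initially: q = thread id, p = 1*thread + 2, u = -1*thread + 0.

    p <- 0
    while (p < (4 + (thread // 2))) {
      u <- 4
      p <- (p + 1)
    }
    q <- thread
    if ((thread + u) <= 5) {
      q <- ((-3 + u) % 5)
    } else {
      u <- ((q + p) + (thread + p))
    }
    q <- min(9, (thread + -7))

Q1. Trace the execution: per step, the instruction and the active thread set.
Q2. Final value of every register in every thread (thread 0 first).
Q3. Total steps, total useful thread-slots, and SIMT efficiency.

step 0: p <- 0                       {0,1,2,3}
step 1: eval (p < (4 + (thread // 2))) {0,1,2,3}
step 2: u <- 4                       {0,1,2,3}
step 3: p <- (p + 1)                 {0,1,2,3}
step 4: eval (p < (4 + (thread // 2))) {0,1,2,3}
step 5: u <- 4                       {0,1,2,3}
step 6: p <- (p + 1)                 {0,1,2,3}
step 7: eval (p < (4 + (thread // 2))) {0,1,2,3}
step 8: u <- 4                       {0,1,2,3}
step 9: p <- (p + 1)                 {0,1,2,3}
step 10: eval (p < (4 + (thread // 2))) {0,1,2,3}
step 11: u <- 4                       {0,1,2,3}
step 12: p <- (p + 1)                 {0,1,2,3}
step 13: eval (p < (4 + (thread // 2))) {0,1,2,3}
step 14: u <- 4                       {2,3}
step 15: p <- (p + 1)                 {2,3}
step 16: eval (p < (4 + (thread // 2))) {2,3}
step 17: q <- thread                  {0,1,2,3}
step 18: eval ((thread + u) <= 5)     {0,1,2,3}
step 19: q <- ((-3 + u) % 5)          {0,1}
step 20: u <- ((q + p) + (thread + p)) {2,3}
step 21: q <- min(9, (thread + -7))   {0,1,2,3}

Answer: 22 steps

q: -7,-6,-5,-4
p: 4,4,5,5
u: 4,4,14,16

steps = 22; useful = 78; efficiency = 78/88 = 39/44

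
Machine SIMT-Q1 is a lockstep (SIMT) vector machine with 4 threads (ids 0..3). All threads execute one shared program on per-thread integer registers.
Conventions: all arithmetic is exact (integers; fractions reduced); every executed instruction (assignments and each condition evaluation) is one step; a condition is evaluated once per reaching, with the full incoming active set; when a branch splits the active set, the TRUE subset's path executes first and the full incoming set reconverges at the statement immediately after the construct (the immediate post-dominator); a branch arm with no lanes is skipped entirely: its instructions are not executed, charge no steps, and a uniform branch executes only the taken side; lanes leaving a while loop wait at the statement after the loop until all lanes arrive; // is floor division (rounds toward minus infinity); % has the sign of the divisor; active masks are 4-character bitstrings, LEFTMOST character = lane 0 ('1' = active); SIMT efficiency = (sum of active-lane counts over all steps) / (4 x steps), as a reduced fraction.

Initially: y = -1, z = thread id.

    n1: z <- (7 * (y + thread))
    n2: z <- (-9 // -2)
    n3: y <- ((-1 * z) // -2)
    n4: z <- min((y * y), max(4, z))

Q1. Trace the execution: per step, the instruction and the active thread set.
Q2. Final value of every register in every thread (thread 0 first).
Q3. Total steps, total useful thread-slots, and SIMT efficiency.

step 0: z <- (7 * (y + thread))      1111
step 1: z <- (-9 // -2)              1111
step 2: y <- ((-1 * z) // -2)        1111
step 3: z <- min((y * y), max(4, z)) 1111

Answer: 4 steps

y: 2,2,2,2
z: 4,4,4,4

steps = 4; useful = 16; efficiency = 16/16 = 1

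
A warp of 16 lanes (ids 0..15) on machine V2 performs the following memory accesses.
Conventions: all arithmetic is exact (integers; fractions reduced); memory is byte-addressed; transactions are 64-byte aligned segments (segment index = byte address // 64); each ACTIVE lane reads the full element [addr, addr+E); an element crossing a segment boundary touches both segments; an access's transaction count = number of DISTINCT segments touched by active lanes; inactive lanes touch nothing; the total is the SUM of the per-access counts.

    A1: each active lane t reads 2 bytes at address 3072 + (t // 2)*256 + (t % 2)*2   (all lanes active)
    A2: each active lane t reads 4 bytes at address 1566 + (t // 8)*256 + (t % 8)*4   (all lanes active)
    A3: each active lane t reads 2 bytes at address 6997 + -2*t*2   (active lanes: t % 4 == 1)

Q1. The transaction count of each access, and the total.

A1: 8 transactions
A2: 2 transactions
A3: 2 transactions

Answer: 8,2,2; total 12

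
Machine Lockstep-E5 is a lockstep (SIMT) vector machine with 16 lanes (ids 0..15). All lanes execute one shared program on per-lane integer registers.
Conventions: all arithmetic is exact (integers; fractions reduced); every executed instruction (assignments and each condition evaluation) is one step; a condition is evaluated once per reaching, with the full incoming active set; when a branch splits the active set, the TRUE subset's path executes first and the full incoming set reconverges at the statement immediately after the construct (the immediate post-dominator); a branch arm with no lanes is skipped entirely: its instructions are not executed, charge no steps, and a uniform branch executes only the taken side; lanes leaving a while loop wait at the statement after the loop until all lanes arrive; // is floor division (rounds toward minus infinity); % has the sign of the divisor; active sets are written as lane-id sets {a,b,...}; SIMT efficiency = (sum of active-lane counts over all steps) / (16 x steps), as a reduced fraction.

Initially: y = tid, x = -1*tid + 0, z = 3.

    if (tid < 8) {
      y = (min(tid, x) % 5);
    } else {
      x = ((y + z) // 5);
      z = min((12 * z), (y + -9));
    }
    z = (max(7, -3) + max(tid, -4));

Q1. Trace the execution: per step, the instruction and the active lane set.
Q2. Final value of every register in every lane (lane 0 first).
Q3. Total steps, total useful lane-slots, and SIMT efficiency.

step 0: eval (tid < 8)               {0,1,2,3,4,5,6,7,8,9,10,11,12,13,14,15}
step 1: y <- (min(tid, x) % 5)       {0,1,2,3,4,5,6,7}
step 2: x <- ((y + z) // 5)          {8,9,10,11,12,13,14,15}
step 3: z <- min((12 * z), (y + -9)) {8,9,10,11,12,13,14,15}
step 4: z <- (max(7, -3) + max(tid, -4)) {0,1,2,3,4,5,6,7,8,9,10,11,12,13,14,15}

Answer: 5 steps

y: 0,4,3,2,1,0,4,3,8,9,10,11,12,13,14,15
x: 0,-1,-2,-3,-4,-5,-6,-7,2,2,2,2,3,3,3,3
z: 7,8,9,10,11,12,13,14,15,16,17,18,19,20,21,22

steps = 5; useful = 56; efficiency = 56/80 = 7/10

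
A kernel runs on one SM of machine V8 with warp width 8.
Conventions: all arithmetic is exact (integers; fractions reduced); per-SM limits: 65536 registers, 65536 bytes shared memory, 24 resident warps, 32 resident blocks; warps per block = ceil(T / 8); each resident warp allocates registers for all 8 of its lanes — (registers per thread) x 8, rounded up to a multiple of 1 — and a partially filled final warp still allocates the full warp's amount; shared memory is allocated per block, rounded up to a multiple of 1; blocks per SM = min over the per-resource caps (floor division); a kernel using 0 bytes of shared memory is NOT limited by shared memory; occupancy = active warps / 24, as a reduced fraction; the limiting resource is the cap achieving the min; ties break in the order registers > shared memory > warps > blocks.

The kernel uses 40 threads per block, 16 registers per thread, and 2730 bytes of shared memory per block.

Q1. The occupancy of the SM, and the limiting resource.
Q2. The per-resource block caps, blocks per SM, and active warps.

Answer: occupancy 5/6, limited by warps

registers: 102 blocks
shared memory: 24 blocks
warps: 4 blocks
blocks: 32 blocks

Answer: 4 blocks, 20 active warps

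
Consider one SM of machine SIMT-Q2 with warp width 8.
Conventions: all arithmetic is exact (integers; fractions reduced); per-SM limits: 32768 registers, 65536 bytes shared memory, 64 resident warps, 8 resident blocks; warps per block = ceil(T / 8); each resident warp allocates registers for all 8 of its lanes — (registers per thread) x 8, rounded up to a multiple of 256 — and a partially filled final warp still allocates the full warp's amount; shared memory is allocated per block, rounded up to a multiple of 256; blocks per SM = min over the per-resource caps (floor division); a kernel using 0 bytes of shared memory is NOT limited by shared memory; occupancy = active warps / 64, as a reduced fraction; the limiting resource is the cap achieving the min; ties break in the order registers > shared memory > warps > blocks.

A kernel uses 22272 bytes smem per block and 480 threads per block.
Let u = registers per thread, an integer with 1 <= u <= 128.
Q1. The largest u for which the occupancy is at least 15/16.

Answer: u = 64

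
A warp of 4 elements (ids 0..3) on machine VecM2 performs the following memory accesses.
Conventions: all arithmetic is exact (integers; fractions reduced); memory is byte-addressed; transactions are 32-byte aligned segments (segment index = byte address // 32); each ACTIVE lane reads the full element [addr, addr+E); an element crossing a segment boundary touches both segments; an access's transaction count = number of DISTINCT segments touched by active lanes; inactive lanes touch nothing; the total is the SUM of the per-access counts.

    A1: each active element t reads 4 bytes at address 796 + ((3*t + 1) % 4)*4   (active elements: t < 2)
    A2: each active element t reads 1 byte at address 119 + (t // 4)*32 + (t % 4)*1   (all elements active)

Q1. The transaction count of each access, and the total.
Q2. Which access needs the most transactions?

A1: 2 transactions
A2: 1 transaction

Answer: 2,1; total 3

Answer: A1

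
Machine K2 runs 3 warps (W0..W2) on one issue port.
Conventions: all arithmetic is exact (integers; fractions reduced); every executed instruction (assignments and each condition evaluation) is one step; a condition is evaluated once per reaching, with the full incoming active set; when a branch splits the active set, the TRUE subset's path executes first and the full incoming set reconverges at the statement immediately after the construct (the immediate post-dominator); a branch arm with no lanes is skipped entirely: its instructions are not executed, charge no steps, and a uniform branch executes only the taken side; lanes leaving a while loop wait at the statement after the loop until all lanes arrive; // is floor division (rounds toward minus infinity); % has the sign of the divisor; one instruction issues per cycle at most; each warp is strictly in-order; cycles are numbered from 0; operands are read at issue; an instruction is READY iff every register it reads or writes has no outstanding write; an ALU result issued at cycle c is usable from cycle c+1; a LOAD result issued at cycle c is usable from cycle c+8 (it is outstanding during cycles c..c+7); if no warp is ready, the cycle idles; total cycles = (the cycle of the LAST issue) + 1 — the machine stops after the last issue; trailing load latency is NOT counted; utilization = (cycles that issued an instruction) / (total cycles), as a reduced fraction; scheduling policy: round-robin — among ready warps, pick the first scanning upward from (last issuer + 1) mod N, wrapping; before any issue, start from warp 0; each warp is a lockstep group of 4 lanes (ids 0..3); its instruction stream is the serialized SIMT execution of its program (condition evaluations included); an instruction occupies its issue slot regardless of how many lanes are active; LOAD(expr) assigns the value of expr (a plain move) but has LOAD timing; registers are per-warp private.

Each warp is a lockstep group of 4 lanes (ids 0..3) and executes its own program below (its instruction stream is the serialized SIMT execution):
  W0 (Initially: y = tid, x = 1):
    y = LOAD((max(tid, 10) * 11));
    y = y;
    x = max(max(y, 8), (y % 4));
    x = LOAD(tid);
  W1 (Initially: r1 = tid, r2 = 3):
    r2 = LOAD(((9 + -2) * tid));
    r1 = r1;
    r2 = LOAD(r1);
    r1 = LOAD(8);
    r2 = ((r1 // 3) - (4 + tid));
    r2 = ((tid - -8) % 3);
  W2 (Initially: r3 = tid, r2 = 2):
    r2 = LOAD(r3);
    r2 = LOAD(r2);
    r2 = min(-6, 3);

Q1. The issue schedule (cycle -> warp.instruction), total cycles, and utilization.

cycle 0: W0.I0
cycle 1: W1.I0
cycle 2: W2.I0
cycle 3: W1.I1
cycle 4: idle
cycle 5: idle
cycle 6: idle
cycle 7: idle
cycle 8: W0.I1
cycle 9: W1.I2
cycle 10: W2.I1
cycle 11: W0.I2
cycle 12: W1.I3
cycle 13: W0.I3
cycle 14: idle
cycle 15: idle
cycle 16: idle
cycle 17: idle
cycle 18: W2.I2
cycle 19: idle
cycle 20: W1.I4
cycle 21: W1.I5

Answer: 22 cycles, utilization 13/22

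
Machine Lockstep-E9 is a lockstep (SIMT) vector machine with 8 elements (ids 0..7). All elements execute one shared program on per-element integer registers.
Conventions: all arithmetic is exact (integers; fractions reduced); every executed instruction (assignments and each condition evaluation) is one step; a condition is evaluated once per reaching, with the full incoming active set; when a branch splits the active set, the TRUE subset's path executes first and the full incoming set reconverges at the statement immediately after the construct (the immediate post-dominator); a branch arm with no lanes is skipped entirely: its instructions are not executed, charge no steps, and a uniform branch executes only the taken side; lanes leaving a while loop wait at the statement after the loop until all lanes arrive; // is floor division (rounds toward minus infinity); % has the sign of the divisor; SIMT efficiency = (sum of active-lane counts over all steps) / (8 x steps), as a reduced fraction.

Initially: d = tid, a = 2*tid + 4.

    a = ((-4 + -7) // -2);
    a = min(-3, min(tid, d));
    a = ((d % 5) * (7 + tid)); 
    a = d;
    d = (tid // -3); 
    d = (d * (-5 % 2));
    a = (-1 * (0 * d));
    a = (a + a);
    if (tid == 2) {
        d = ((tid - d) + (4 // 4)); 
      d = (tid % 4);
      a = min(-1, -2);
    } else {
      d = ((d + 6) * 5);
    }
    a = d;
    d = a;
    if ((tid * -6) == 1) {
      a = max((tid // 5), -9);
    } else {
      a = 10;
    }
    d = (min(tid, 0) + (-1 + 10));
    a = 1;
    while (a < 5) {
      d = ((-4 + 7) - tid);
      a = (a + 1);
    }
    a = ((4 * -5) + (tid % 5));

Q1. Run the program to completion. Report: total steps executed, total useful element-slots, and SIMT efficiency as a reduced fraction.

Answer: 33 steps, 242 useful, 11/12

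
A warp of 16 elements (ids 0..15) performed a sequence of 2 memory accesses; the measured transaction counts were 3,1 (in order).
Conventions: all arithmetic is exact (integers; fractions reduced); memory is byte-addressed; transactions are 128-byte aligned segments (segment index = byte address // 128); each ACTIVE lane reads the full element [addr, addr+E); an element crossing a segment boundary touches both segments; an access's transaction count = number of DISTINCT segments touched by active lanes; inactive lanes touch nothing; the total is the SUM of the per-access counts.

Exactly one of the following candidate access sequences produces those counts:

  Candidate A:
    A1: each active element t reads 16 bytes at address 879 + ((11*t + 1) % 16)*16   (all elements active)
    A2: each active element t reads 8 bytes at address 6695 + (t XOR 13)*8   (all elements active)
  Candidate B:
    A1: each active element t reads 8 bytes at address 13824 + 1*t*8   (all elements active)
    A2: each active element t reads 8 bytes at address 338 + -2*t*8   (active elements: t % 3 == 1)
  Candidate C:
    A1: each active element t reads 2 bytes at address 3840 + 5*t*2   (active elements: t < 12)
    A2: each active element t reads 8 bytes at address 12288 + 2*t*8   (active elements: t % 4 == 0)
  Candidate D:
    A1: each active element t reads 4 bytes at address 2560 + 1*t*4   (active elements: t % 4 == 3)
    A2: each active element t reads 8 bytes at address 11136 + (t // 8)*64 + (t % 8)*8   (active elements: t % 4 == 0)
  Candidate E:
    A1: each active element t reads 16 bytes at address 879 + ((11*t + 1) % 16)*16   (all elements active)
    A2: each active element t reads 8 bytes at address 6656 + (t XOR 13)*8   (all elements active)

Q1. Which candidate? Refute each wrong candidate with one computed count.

A: A2 gives 2 transactions, not 1
B: A1 gives 1 transaction, not 3
C: A1 gives 1 transaction, not 3
D: A1 gives 1 transaction, not 3
E: all counts match (3,1)

Answer: E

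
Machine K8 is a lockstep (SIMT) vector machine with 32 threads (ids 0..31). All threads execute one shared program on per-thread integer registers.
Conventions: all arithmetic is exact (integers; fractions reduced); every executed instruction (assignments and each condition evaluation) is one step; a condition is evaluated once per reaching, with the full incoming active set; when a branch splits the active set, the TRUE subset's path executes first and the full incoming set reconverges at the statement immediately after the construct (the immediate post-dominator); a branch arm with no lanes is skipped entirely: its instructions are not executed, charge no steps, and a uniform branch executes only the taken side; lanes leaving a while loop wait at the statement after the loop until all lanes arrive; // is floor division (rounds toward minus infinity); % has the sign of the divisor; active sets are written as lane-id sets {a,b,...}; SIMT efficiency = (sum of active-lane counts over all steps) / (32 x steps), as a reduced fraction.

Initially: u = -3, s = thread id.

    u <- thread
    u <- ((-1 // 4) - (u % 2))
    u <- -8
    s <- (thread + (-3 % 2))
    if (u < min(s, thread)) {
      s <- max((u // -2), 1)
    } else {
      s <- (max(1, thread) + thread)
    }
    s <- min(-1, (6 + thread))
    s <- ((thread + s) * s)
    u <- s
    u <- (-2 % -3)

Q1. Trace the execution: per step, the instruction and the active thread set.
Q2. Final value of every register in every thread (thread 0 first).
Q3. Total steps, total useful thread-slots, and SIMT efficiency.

step 0: u <- thread                  {0,1,2,3,4,5,6,7,8,9,10,11,12,13,14,15,16,17,18,19,20,21,22,23,24,25,26,27,28,29,30,31}
step 1: u <- ((-1 // 4) - (u % 2))   {0,1,2,3,4,5,6,7,8,9,10,11,12,13,14,15,16,17,18,19,20,21,22,23,24,25,26,27,28,29,30,31}
step 2: u <- -8                      {0,1,2,3,4,5,6,7,8,9,10,11,12,13,14,15,16,17,18,19,20,21,22,23,24,25,26,27,28,29,30,31}
step 3: s <- (thread + (-3 % 2))     {0,1,2,3,4,5,6,7,8,9,10,11,12,13,14,15,16,17,18,19,20,21,22,23,24,25,26,27,28,29,30,31}
step 4: eval (u < min(s, thread))    {0,1,2,3,4,5,6,7,8,9,10,11,12,13,14,15,16,17,18,19,20,21,22,23,24,25,26,27,28,29,30,31}
step 5: s <- max((u // -2), 1)       {0,1,2,3,4,5,6,7,8,9,10,11,12,13,14,15,16,17,18,19,20,21,22,23,24,25,26,27,28,29,30,31}
step 6: s <- min(-1, (6 + thread))   {0,1,2,3,4,5,6,7,8,9,10,11,12,13,14,15,16,17,18,19,20,21,22,23,24,25,26,27,28,29,30,31}
step 7: s <- ((thread + s) * s)      {0,1,2,3,4,5,6,7,8,9,10,11,12,13,14,15,16,17,18,19,20,21,22,23,24,25,26,27,28,29,30,31}
step 8: u <- s                       {0,1,2,3,4,5,6,7,8,9,10,11,12,13,14,15,16,17,18,19,20,21,22,23,24,25,26,27,28,29,30,31}
step 9: u <- (-2 % -3)               {0,1,2,3,4,5,6,7,8,9,10,11,12,13,14,15,16,17,18,19,20,21,22,23,24,25,26,27,28,29,30,31}

Answer: 10 steps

u: -2,-2,-2,-2,-2,-2,-2,-2,-2,-2,-2,-2,-2,-2,-2,-2,-2,-2,-2,-2,-2,-2,-2,-2,-2,-2,-2,-2,-2,-2,-2,-2
s: 1,0,-1,-2,-3,-4,-5,-6,-7,-8,-9,-10,-11,-12,-13,-14,-15,-16,-17,-18,-19,-20,-21,-22,-23,-24,-25,-26,-27,-28,-29,-30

steps = 10; useful = 320; efficiency = 320/320 = 1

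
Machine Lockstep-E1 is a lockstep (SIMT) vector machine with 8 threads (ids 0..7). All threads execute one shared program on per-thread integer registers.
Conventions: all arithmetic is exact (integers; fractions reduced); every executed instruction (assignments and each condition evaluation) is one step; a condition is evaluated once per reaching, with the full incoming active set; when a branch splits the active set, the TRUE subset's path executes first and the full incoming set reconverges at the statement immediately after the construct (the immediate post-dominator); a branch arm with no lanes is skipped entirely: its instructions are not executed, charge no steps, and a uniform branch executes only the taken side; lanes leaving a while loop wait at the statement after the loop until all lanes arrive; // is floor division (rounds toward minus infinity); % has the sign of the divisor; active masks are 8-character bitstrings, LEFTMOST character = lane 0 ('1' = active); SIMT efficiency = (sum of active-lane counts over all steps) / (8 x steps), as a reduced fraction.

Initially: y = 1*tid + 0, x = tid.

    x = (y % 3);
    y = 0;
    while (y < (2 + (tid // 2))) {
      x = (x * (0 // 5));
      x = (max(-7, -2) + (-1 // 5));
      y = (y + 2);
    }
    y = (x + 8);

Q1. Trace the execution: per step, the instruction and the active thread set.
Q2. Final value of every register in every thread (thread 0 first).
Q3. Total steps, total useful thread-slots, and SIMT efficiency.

step 0: x <- (y % 3)                 11111111
step 1: y <- 0                       11111111
step 2: eval (y < (2 + (tid // 2)))  11111111
step 3: x <- (x * (0 // 5))          11111111
step 4: x <- (max(-7, -2) + (-1 // 5)) 11111111
step 5: y <- (y + 2)                 11111111
step 6: eval (y < (2 + (tid // 2)))  11111111
step 7: x <- (x * (0 // 5))          00111111
step 8: x <- (max(-7, -2) + (-1 // 5)) 00111111
step 9: y <- (y + 2)                 00111111
step 10: eval (y < (2 + (tid // 2)))  00111111
step 11: x <- (x * (0 // 5))          00000011
step 12: x <- (max(-7, -2) + (-1 // 5)) 00000011
step 13: y <- (y + 2)                 00000011
step 14: eval (y < (2 + (tid // 2)))  00000011
step 15: y <- (x + 8)                 11111111

Answer: 16 steps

y: 5,5,5,5,5,5,5,5
x: -3,-3,-3,-3,-3,-3,-3,-3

steps = 16; useful = 96; efficiency = 96/128 = 3/4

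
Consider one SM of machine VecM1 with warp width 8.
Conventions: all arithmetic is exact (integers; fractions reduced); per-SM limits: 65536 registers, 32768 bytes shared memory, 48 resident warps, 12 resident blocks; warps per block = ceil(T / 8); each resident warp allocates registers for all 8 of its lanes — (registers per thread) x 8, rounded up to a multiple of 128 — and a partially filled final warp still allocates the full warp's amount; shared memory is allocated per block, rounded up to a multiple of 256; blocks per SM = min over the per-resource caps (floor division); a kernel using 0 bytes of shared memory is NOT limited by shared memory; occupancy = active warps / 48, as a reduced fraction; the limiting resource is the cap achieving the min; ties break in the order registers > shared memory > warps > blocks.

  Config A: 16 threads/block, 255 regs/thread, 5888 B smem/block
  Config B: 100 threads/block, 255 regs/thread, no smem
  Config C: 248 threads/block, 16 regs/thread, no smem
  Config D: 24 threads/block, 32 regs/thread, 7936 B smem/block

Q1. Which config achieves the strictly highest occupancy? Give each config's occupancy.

occupancies: A 5/24, B 13/24, C 31/48, D 1/4

Answer: C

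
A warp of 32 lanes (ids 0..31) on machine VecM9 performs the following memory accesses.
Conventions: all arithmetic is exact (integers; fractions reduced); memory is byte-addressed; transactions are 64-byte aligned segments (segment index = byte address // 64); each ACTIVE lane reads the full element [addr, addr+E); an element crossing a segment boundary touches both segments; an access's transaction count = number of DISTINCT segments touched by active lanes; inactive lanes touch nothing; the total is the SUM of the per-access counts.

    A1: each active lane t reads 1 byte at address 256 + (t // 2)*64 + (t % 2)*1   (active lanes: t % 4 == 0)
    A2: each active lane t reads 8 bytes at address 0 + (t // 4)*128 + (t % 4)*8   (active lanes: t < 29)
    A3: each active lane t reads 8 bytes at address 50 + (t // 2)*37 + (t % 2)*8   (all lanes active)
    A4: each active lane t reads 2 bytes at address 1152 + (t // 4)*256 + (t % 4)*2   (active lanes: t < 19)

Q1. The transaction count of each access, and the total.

A1: 8 transactions
A2: 8 transactions
A3: 10 transactions
A4: 5 transactions

Answer: 8,8,10,5; total 31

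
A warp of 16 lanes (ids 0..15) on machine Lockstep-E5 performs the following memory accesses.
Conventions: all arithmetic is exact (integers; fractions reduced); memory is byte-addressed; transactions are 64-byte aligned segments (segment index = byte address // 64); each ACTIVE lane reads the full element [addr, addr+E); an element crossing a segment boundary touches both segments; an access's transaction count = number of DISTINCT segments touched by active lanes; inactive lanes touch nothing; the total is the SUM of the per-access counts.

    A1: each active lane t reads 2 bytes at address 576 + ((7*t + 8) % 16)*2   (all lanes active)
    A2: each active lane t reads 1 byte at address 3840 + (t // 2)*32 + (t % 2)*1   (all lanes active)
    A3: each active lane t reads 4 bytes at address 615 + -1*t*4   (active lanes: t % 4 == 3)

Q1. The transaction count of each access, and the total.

A1: 1 transaction
A2: 4 transactions
A3: 2 transactions

Answer: 1,4,2; total 7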